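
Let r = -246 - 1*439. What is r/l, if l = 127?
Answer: -685/127 ≈ -5.3937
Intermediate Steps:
r = -685 (r = -246 - 439 = -685)
r/l = -685/127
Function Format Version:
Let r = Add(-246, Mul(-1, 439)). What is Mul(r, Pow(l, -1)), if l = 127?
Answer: Rational(-685, 127) ≈ -5.3937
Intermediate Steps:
r = -685 (r = Add(-246, -439) = -685)
Mul(r, Pow(l, -1)) = Mul(-685, Pow(127, -1)) = Mul(-685, Rational(1, 127)) = Rational(-685, 127)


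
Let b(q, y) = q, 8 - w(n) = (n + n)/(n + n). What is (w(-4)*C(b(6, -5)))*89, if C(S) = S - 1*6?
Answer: 0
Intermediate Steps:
w(n) = 7 (w(n) = 8 - (n + n)/(n + n) = 8 - 2*n/(2*n) = 8 - 2*n*1/(2*n) = 8 - 1*1 = 8 - 1 = 7)
C(S) = -6 + S (C(S) = S - 6 = -6 + S)
(w(-4)*C(b(6, -5)))*89 = (7*(-6 + 6))*89 = (7*0)*89 = 0*89 = 0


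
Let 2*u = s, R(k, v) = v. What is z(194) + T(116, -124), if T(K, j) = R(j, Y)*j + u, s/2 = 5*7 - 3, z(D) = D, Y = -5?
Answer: 846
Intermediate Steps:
s = 64 (s = 2*(5*7 - 3) = 2*(35 - 3) = 2*32 = 64)
u = 32 (u = (1/2)*64 = 32)
T(K, j) = 32 - 5*j (T(K, j) = -5*j + 32 = 32 - 5*j)
z(194) + T(116, -124) = 194 + (32 - 5*(-124)) = 194 + (32 + 620) = 194 + 652 = 846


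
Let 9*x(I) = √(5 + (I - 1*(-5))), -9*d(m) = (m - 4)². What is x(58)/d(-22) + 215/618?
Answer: 215/618 - √17/338 ≈ 0.33570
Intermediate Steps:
d(m) = -(-4 + m)²/9 (d(m) = -(m - 4)²/9 = -(-4 + m)²/9)
x(I) = √(10 + I)/9 (x(I) = √(5 + (I - 1*(-5)))/9 = √(5 + (I + 5))/9 = √(5 + (5 + I))/9 = √(10 + I)/9)
x(58)/d(-22) + 215/618 = (√(10 + 58)/9)/((-(-4 - 22)²/9)) + 215/618 = (√68/9)/((-⅑*(-26)²)) + 215*(1/618) = ((2*√17)/9)/((-⅑*676)) + 215/618 = (2*√17/9)/(-676/9) + 215/618 = (2*√17/9)*(-9/676) + 215/618 = -√17/338 + 215/618 = 215/618 - √17/338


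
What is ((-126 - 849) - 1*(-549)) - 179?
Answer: -605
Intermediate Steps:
((-126 - 849) - 1*(-549)) - 179 = (-975 + 549) - 179 = -426 - 179 = -605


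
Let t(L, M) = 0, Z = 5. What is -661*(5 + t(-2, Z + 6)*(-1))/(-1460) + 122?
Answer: 36285/292 ≈ 124.26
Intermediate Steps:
-661*(5 + t(-2, Z + 6)*(-1))/(-1460) + 122 = -661*(5 + 0*(-1))/(-1460) + 122 = -661*(5 + 0)*(-1)/1460 + 122 = -3305*(-1)/1460 + 122 = -661*(-1/292) + 122 = 661/292 + 122 = 36285/292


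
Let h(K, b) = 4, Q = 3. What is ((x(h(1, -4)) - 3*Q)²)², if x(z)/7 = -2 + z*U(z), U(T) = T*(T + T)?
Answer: 580840612641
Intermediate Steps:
U(T) = 2*T² (U(T) = T*(2*T) = 2*T²)
x(z) = -14 + 14*z³ (x(z) = 7*(-2 + z*(2*z²)) = 7*(-2 + 2*z³) = -14 + 14*z³)
((x(h(1, -4)) - 3*Q)²)² = (((-14 + 14*4³) - 3*3)²)² = (((-14 + 14*64) - 9)²)² = (((-14 + 896) - 9)²)² = ((882 - 9)²)² = (873²)² = 762129² = 580840612641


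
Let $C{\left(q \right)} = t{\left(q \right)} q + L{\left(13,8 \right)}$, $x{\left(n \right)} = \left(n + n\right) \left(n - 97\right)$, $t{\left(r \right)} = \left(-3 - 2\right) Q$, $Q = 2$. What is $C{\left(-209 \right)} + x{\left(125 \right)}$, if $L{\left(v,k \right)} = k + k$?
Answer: $9106$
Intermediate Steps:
$L{\left(v,k \right)} = 2 k$
$t{\left(r \right)} = -10$ ($t{\left(r \right)} = \left(-3 - 2\right) 2 = \left(-5\right) 2 = -10$)
$x{\left(n \right)} = 2 n \left(-97 + n\right)$
$C{\left(q \right)} = 16 - 10 q$ ($C{\left(q \right)} = - 10 q + 2 \cdot 8 = - 10 q + 16 = 16 - 10 q$)
$C{\left(-209 \right)} + x{\left(125 \right)} = \left(16 - -2090\right) + 2 \cdot 125 \left(-97 + 125\right) = \left(16 + 2090\right) + 2 \cdot 125 \cdot 28 = 2106 + 7000 = 9106$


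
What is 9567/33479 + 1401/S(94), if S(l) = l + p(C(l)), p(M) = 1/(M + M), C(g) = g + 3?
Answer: 3091288235/203518841 ≈ 15.189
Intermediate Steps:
C(g) = 3 + g
p(M) = 1/(2*M)
S(l) = l + 1/(2*(3 + l))
9567/33479 + 1401/S(94) = 9567/33479 + 1401/(((½ + 94*(3 + 94))/(3 + 94))) = 9567*(1/33479) + 1401/(((½ + 94*97)/97)) = 9567/33479 + 1401/(((½ + 9118)/97)) = 9567/33479 + 1401/(((1/97)*(18237/2))) = 9567/33479 + 1401/(18237/194) = 9567/33479 + 1401*(194/18237) = 9567/33479 + 90598/6079 = 3091288235/203518841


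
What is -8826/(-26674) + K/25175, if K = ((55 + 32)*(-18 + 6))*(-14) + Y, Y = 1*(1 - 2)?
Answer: 61203506/67151795 ≈ 0.91142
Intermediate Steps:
Y = -1 (Y = 1*(-1) = -1)
K = 14615 (K = ((55 + 32)*(-18 + 6))*(-14) - 1 = (87*(-12))*(-14) - 1 = -1044*(-14) - 1 = 14616 - 1 = 14615)
-8826/(-26674) + K/25175 = -8826/(-26674) + 14615/25175 = -8826*(-1/26674) + 14615*(1/25175) = 4413/13337 + 2923/5035 = 61203506/67151795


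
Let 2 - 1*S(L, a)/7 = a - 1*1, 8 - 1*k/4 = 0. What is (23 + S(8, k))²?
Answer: 32400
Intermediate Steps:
k = 32 (k = 32 - 4*0 = 32 + 0 = 32)
S(L, a) = 21 - 7*a (S(L, a) = 14 - 7*(a - 1*1) = 14 - 7*(a - 1) = 14 - 7*(-1 + a) = 14 + (7 - 7*a) = 21 - 7*a)
(23 + S(8, k))² = (23 + (21 - 7*32))² = (23 + (21 - 224))² = (23 - 203)² = (-180)² = 32400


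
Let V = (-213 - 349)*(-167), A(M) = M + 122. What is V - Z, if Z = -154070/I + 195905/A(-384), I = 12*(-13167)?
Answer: 69931999112/739233 ≈ 94601.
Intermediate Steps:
A(M) = 122 + M
I = -158004
Z = -552025130/739233 (Z = -154070/(-158004) + 195905/(122 - 384) = -154070*(-1/158004) + 195905/(-262) = 11005/11286 + 195905*(-1/262) = 11005/11286 - 195905/262 = -552025130/739233 ≈ -746.75)
V = 93854 (V = -562*(-167) = 93854)
V - Z = 93854 - 1*(-552025130/739233) = 93854 + 552025130/739233 = 69931999112/739233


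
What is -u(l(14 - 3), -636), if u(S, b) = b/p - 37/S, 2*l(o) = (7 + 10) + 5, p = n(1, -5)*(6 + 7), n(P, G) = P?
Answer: 7477/143 ≈ 52.287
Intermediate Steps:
p = 13 (p = 1*(6 + 7) = 1*13 = 13)
l(o) = 11 (l(o) = ((7 + 10) + 5)/2 = (17 + 5)/2 = (1/2)*22 = 11)
u(S, b) = -37/S + b/13 (u(S, b) = b/13 - 37/S = -37/S + b/13)
-u(l(14 - 3), -636) = -(-37/11 + (1/13)*(-636)) = -(-37*1/11 - 636/13) = -(-37/11 - 636/13) = -1*(-7477/143) = 7477/143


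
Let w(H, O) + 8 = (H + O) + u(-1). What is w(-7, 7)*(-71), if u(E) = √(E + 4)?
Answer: 568 - 71*√3 ≈ 445.02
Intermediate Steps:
u(E) = √(4 + E)
w(H, O) = -8 + H + O + √3 (w(H, O) = -8 + ((H + O) + √(4 - 1)) = -8 + ((H + O) + √3) = -8 + (H + O + √3) = -8 + H + O + √3)
w(-7, 7)*(-71) = (-8 - 7 + 7 + √3)*(-71) = (-8 + √3)*(-71) = 568 - 71*√3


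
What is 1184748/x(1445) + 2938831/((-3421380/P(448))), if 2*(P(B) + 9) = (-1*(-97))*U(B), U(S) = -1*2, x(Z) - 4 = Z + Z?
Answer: 1238750166281/2475368430 ≈ 500.43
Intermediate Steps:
x(Z) = 4 + 2*Z (x(Z) = 4 + (Z + Z) = 4 + 2*Z)
U(S) = -2
P(B) = -106 (P(B) = -9 + (-1*(-97)*(-2))/2 = -9 + (97*(-2))/2 = -9 + (½)*(-194) = -9 - 97 = -106)
1184748/x(1445) + 2938831/((-3421380/P(448))) = 1184748/(4 + 2*1445) + 2938831/((-3421380/(-106))) = 1184748/(4 + 2890) + 2938831/((-3421380*(-1/106))) = 1184748/2894 + 2938831/(1710690/53) = 1184748*(1/2894) + 2938831*(53/1710690) = 592374/1447 + 155758043/1710690 = 1238750166281/2475368430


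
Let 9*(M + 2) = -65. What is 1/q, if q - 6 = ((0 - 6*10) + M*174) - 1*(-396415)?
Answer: 3/1184269 ≈ 2.5332e-6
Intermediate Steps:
M = -83/9 (M = -2 + (1/9)*(-65) = -2 - 65/9 = -83/9 ≈ -9.2222)
q = 1184269/3 (q = 6 + (((0 - 6*10) - 83/9*174) - 1*(-396415)) = 6 + (((0 - 60) - 4814/3) + 396415) = 6 + ((-60 - 4814/3) + 396415) = 6 + (-4994/3 + 396415) = 6 + 1184251/3 = 1184269/3 ≈ 3.9476e+5)
1/q = 1/(1184269/3) = 3/1184269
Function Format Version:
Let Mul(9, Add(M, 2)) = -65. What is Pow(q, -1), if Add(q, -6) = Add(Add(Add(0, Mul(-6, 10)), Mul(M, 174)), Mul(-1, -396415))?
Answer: Rational(3, 1184269) ≈ 2.5332e-6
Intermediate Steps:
M = Rational(-83, 9) (M = Add(-2, Mul(Rational(1, 9), -65)) = Add(-2, Rational(-65, 9)) = Rational(-83, 9) ≈ -9.2222)
q = Rational(1184269, 3) (q = Add(6, Add(Add(Add(0, Mul(-6, 10)), Mul(Rational(-83, 9), 174)), Mul(-1, -396415))) = Add(6, Add(Add(Add(0, -60), Rational(-4814, 3)), 396415)) = Add(6, Add(Add(-60, Rational(-4814, 3)), 396415)) = Add(6, Add(Rational(-4994, 3), 396415)) = Add(6, Rational(1184251, 3)) = Rational(1184269, 3) ≈ 3.9476e+5)
Pow(q, -1) = Pow(Rational(1184269, 3), -1) = Rational(3, 1184269)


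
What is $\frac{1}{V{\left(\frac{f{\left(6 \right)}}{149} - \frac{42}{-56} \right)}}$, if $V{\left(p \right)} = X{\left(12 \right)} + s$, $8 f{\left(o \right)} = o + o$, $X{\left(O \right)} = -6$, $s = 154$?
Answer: $\frac{1}{148} \approx 0.0067568$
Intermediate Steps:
$f{\left(o \right)} = \frac{o}{4}$ ($f{\left(o \right)} = \frac{o + o}{8} = \frac{2 o}{8} = \frac{o}{4}$)
$V{\left(p \right)} = 148$ ($V{\left(p \right)} = -6 + 154 = 148$)
$\frac{1}{V{\left(\frac{f{\left(6 \right)}}{149} - \frac{42}{-56} \right)}} = \frac{1}{148}$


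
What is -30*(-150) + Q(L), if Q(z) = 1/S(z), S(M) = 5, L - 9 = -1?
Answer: 22501/5 ≈ 4500.2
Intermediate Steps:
L = 8 (L = 9 - 1 = 8)
Q(z) = ⅕ (Q(z) = 1/5 = ⅕)
-30*(-150) + Q(L) = -30*(-150) + ⅕ = 4500 + ⅕ = 22501/5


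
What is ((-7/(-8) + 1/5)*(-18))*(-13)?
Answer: 5031/20 ≈ 251.55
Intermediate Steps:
((-7/(-8) + 1/5)*(-18))*(-13) = ((-7*(-⅛) + 1*(⅕))*(-18))*(-13) = ((7/8 + ⅕)*(-18))*(-13) = ((43/40)*(-18))*(-13) = -387/20*(-13) = 5031/20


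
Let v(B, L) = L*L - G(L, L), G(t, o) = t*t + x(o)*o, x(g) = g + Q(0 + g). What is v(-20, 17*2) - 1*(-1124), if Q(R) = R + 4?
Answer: -1324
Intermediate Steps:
Q(R) = 4 + R
x(g) = 4 + 2*g (x(g) = g + (4 + (0 + g)) = g + (4 + g) = 4 + 2*g)
G(t, o) = t**2 + o*(4 + 2*o) (G(t, o) = t*t + (4 + 2*o)*o = t**2 + o*(4 + 2*o))
v(B, L) = -2*L*(2 + L) (v(B, L) = L*L - (L**2 + 2*L*(2 + L)) = L**2 + (-L**2 - 2*L*(2 + L)) = -2*L*(2 + L))
v(-20, 17*2) - 1*(-1124) = -2*17*2*(2 + 17*2) - 1*(-1124) = -2*34*(2 + 34) + 1124 = -2*34*36 + 1124 = -2448 + 1124 = -1324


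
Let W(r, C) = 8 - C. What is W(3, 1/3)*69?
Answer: 529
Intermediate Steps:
W(3, 1/3)*69 = (8 - 1/3)*69 = (8 - 1*⅓)*69 = (8 - ⅓)*69 = (23/3)*69 = 529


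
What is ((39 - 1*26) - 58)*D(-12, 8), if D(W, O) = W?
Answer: 540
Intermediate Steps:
((39 - 1*26) - 58)*D(-12, 8) = ((39 - 1*26) - 58)*(-12) = ((39 - 26) - 58)*(-12) = (13 - 58)*(-12) = -45*(-12) = 540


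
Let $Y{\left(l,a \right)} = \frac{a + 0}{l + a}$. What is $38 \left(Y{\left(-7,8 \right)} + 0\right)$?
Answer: $304$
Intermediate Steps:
$Y{\left(l,a \right)} = \frac{a}{a + l}$
$38 \left(Y{\left(-7,8 \right)} + 0\right) = 38 \left(\frac{8}{8 - 7} + 0\right) = 38 \left(\frac{8}{1} + 0\right) = 38 \left(8 \cdot 1 + 0\right) = 38 \left(8 + 0\right) = 38 \cdot 8 = 304$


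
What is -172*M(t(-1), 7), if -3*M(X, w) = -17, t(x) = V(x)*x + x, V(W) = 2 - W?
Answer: -2924/3 ≈ -974.67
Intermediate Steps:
t(x) = x + x*(2 - x) (t(x) = (2 - x)*x + x = x*(2 - x) + x = x + x*(2 - x))
M(X, w) = 17/3 (M(X, w) = -1/3*(-17) = 17/3)
-172*M(t(-1), 7) = -172*17/3 = -2924/3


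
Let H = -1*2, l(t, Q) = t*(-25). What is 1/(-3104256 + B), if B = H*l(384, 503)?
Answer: -1/3085056 ≈ -3.2414e-7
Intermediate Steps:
l(t, Q) = -25*t
H = -2
B = 19200 (B = -(-50)*384 = -2*(-9600) = 19200)
1/(-3104256 + B) = 1/(-3104256 + 19200) = 1/(-3085056) = -1/3085056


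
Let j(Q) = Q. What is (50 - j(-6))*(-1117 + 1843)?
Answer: 40656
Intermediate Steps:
(50 - j(-6))*(-1117 + 1843) = (50 - 1*(-6))*(-1117 + 1843) = (50 + 6)*726 = 56*726 = 40656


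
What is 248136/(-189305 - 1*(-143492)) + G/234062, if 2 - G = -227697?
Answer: -15882544715/3574360802 ≈ -4.4435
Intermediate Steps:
G = 227699 (G = 2 - 1*(-227697) = 2 + 227697 = 227699)
248136/(-189305 - 1*(-143492)) + G/234062 = 248136/(-189305 - 1*(-143492)) + 227699/234062 = 248136/(-189305 + 143492) + 227699*(1/234062) = 248136/(-45813) + 227699/234062 = 248136*(-1/45813) + 227699/234062 = -82712/15271 + 227699/234062 = -15882544715/3574360802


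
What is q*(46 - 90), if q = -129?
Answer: 5676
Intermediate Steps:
q*(46 - 90) = -129*(46 - 90) = -129*(-44) = 5676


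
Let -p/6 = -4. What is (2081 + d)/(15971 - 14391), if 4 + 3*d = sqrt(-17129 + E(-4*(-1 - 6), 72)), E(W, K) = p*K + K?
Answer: 6239/4740 + I*sqrt(15329)/4740 ≈ 1.3162 + 0.02612*I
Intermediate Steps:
p = 24 (p = -6*(-4) = 24)
E(W, K) = 25*K (E(W, K) = 24*K + K = 25*K)
d = -4/3 + I*sqrt(15329)/3 (d = -4/3 + sqrt(-17129 + 25*72)/3 = -4/3 + sqrt(-17129 + 1800)/3 = -4/3 + sqrt(-15329)/3 = -4/3 + (I*sqrt(15329))/3 = -4/3 + I*sqrt(15329)/3 ≈ -1.3333 + 41.27*I)
(2081 + d)/(15971 - 14391) = (2081 + (-4/3 + I*sqrt(15329)/3))/(15971 - 14391) = (6239/3 + I*sqrt(15329)/3)/1580 = (6239/3 + I*sqrt(15329)/3)*(1/1580) = 6239/4740 + I*sqrt(15329)/4740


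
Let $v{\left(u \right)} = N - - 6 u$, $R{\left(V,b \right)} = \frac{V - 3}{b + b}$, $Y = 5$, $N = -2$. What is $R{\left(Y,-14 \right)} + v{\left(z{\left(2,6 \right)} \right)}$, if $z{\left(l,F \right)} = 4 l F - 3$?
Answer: $\frac{3751}{14} \approx 267.93$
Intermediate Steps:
$z{\left(l,F \right)} = -3 + 4 F l$ ($z{\left(l,F \right)} = 4 F l - 3 = -3 + 4 F l$)
$R{\left(V,b \right)} = \frac{-3 + V}{2 b}$
$v{\left(u \right)} = -2 + 6 u$ ($v{\left(u \right)} = -2 - - 6 u = -2 + 6 u$)
$R{\left(Y,-14 \right)} + v{\left(z{\left(2,6 \right)} \right)} = \frac{-3 + 5}{2 \left(-14\right)} - \left(2 - 6 \left(-3 + 4 \cdot 6 \cdot 2\right)\right) = \frac{1}{2} \left(- \frac{1}{14}\right) 2 - \left(2 - 6 \left(-3 + 48\right)\right) = - \frac{1}{14} + \left(-2 + 6 \cdot 45\right) = - \frac{1}{14} + \left(-2 + 270\right) = - \frac{1}{14} + 268 = \frac{3751}{14}$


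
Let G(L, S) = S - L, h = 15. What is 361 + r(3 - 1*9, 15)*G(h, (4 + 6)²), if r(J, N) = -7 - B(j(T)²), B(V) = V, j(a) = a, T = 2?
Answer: -574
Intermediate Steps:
r(J, N) = -11 (r(J, N) = -7 - 1*2² = -7 - 1*4 = -7 - 4 = -11)
361 + r(3 - 1*9, 15)*G(h, (4 + 6)²) = 361 - 11*((4 + 6)² - 1*15) = 361 - 11*(10² - 15) = 361 - 11*(100 - 15) = 361 - 11*85 = 361 - 935 = -574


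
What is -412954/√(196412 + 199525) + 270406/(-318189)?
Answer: -270406/318189 - 412954*√43993/131979 ≈ -657.13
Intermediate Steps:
-412954/√(196412 + 199525) + 270406/(-318189) = -412954*√43993/131979 + 270406*(-1/318189) = -412954*√43993/131979 - 270406/318189 = -270406/318189 - 412954*√43993/131979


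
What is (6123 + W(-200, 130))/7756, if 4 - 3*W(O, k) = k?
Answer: 6081/7756 ≈ 0.78404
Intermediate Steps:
W(O, k) = 4/3 - k/3
(6123 + W(-200, 130))/7756 = (6123 + (4/3 - ⅓*130))/7756 = (6123 + (4/3 - 130/3))*(1/7756) = (6123 - 42)*(1/7756) = 6081*(1/7756) = 6081/7756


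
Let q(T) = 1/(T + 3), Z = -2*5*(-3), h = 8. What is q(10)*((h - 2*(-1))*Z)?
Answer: 300/13 ≈ 23.077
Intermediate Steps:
Z = 30 (Z = -10*(-3) = 30)
q(T) = 1/(3 + T)
q(10)*((h - 2*(-1))*Z) = ((8 - 2*(-1))*30)/(3 + 10) = ((8 + 2)*30)/13 = (10*30)/13 = (1/13)*300 = 300/13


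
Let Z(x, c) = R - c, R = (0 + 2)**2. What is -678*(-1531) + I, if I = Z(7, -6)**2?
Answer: 1038118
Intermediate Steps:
R = 4 (R = 2**2 = 4)
Z(x, c) = 4 - c
I = 100 (I = (4 - 1*(-6))**2 = (4 + 6)**2 = 10**2 = 100)
-678*(-1531) + I = -678*(-1531) + 100 = 1038018 + 100 = 1038118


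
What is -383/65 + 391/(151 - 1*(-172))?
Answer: -5782/1235 ≈ -4.6818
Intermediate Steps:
-383/65 + 391/(151 - 1*(-172)) = -383*1/65 + 391/(151 + 172) = -383/65 + 391/323 = -383/65 + 391*(1/323) = -383/65 + 23/19 = -5782/1235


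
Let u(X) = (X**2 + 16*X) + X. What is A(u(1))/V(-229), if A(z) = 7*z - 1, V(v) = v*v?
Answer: 125/52441 ≈ 0.0023836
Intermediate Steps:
V(v) = v**2
u(X) = X**2 + 17*X
A(z) = -1 + 7*z
A(u(1))/V(-229) = (-1 + 7*(1*(17 + 1)))/((-229)**2) = (-1 + 7*(1*18))/52441 = (-1 + 7*18)*(1/52441) = (-1 + 126)*(1/52441) = 125*(1/52441) = 125/52441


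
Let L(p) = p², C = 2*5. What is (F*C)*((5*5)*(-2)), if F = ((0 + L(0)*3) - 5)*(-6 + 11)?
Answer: 12500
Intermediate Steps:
C = 10
F = -25 (F = ((0 + 0²*3) - 5)*(-6 + 11) = ((0 + 0*3) - 5)*5 = ((0 + 0) - 5)*5 = (0 - 5)*5 = -5*5 = -25)
(F*C)*((5*5)*(-2)) = (-25*10)*((5*5)*(-2)) = -6250*(-2) = -250*(-50) = 12500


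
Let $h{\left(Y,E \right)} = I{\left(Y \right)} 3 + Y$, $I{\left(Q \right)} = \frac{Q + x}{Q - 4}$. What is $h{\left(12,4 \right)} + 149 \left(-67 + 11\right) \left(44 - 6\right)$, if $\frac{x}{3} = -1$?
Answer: $- \frac{2536453}{8} \approx -3.1706 \cdot 10^{5}$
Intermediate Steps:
$x = -3$ ($x = 3 \left(-1\right) = -3$)
$I{\left(Q \right)} = \frac{-3 + Q}{-4 + Q}$ ($I{\left(Q \right)} = \frac{Q - 3}{Q - 4} = \frac{-3 + Q}{-4 + Q}$)
$h{\left(Y,E \right)} = Y + \frac{3 \left(-3 + Y\right)}{-4 + Y}$ ($h{\left(Y,E \right)} = \frac{-3 + Y}{-4 + Y} 3 + Y = \frac{3 \left(-3 + Y\right)}{-4 + Y} + Y = Y + \frac{3 \left(-3 + Y\right)}{-4 + Y}$)
$h{\left(12,4 \right)} + 149 \left(-67 + 11\right) \left(44 - 6\right) = \frac{-9 + 12^{2} - 12}{-4 + 12} + 149 \left(-67 + 11\right) \left(44 - 6\right) = \frac{-9 + 144 - 12}{8} + 149 \left(\left(-56\right) 38\right) = \frac{1}{8} \cdot 123 + 149 \left(-2128\right) = \frac{123}{8} - 317072 = - \frac{2536453}{8}$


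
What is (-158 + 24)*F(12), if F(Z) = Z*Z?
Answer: -19296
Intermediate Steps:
F(Z) = Z**2
(-158 + 24)*F(12) = (-158 + 24)*12**2 = -134*144 = -19296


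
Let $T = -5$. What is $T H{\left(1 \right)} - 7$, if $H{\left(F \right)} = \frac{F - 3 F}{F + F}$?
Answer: $-2$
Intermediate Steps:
$H{\left(F \right)} = -1$ ($H{\left(F \right)} = \frac{\left(-2\right) F}{2 F} = - 2 F \frac{1}{2 F} = -1$)
$T H{\left(1 \right)} - 7 = \left(-5\right) \left(-1\right) - 7 = 5 - 7 = -2$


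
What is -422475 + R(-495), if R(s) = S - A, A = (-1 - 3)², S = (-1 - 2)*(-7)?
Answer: -422470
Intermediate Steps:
S = 21 (S = -3*(-7) = 21)
A = 16 (A = (-4)² = 16)
R(s) = 5 (R(s) = 21 - 1*16 = 21 - 16 = 5)
-422475 + R(-495) = -422475 + 5 = -422470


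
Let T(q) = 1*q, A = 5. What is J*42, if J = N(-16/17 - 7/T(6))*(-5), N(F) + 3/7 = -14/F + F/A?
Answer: -889087/731 ≈ -1216.3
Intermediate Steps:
T(q) = q
N(F) = -3/7 - 14/F + F/5 (N(F) = -3/7 + (-14/F + F/5) = -3/7 - 14/F + F/5)
J = -889087/30702 (J = (-3/7 - 14/(-16/17 - 7/6) + (-16/17 - 7/6)/5)*(-5) = (-3/7 - 14/(-215/102) + (⅕)*(-215/102))*(-5) = (-3/7 - 14*(-102/215) - 43/102)*(-5) = (-3/7 + 1428/215 - 43/102)*(-5) = (889087/153510)*(-5) = -889087/30702 ≈ -28.959)
J*42 = -889087/30702*42 = -889087/731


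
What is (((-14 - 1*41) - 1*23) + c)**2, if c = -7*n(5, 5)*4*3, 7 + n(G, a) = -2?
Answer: 459684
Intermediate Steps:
n(G, a) = -9 (n(G, a) = -7 - 2 = -9)
c = 756 (c = -(-63)*4*3 = -7*(-36)*3 = 252*3 = 756)
(((-14 - 1*41) - 1*23) + c)**2 = (((-14 - 1*41) - 1*23) + 756)**2 = (((-14 - 41) - 23) + 756)**2 = ((-55 - 23) + 756)**2 = (-78 + 756)**2 = 678**2 = 459684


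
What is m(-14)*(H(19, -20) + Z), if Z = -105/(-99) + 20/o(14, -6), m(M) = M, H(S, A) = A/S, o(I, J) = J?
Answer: 9730/209 ≈ 46.555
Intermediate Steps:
Z = -25/11 (Z = -105/(-99) + 20/(-6) = -105*(-1/99) + 20*(-⅙) = 35/33 - 10/3 = -25/11 ≈ -2.2727)
m(-14)*(H(19, -20) + Z) = -14*(-20/19 - 25/11) = -14*(-695/209) = 9730/209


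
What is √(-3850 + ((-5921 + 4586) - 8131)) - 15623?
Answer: -15623 + 2*I*√3329 ≈ -15623.0 + 115.4*I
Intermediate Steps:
√(-3850 + ((-5921 + 4586) - 8131)) - 15623 = √(-3850 + (-1335 - 8131)) - 15623 = √(-3850 - 9466) - 15623 = √(-13316) - 15623 = 2*I*√3329 - 15623 = -15623 + 2*I*√3329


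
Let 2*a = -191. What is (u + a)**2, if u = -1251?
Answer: 7252249/4 ≈ 1.8131e+6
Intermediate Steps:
a = -191/2 (a = (1/2)*(-191) = -191/2 ≈ -95.500)
(u + a)**2 = (-1251 - 191/2)**2 = (-2693/2)**2 = 7252249/4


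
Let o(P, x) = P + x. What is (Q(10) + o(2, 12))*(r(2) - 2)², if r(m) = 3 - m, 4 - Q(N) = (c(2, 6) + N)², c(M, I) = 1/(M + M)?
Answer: -1393/16 ≈ -87.063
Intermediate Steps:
c(M, I) = 1/(2*M)
Q(N) = 4 - (¼ + N)² (Q(N) = 4 - ((½)/2 + N)² = 4 - ((½)*(½) + N)² = 4 - (¼ + N)²)
(Q(10) + o(2, 12))*(r(2) - 2)² = ((4 - (1 + 4*10)²/16) + (2 + 12))*((3 - 1*2) - 2)² = ((4 - (1 + 40)²/16) + 14)*((3 - 2) - 2)² = ((4 - 1/16*41²) + 14)*(1 - 2)² = ((4 - 1/16*1681) + 14)*(-1)² = ((4 - 1681/16) + 14)*1 = (-1617/16 + 14)*1 = -1393/16*1 = -1393/16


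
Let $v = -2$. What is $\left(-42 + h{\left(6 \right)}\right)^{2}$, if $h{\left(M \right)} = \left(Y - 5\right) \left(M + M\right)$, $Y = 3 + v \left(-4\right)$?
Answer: $900$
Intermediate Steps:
$Y = 11$ ($Y = 3 - -8 = 3 + 8 = 11$)
$h{\left(M \right)} = 12 M$ ($h{\left(M \right)} = \left(11 - 5\right) \left(M + M\right) = \left(11 - 5\right) 2 M = 6 \cdot 2 M = 12 M$)
$\left(-42 + h{\left(6 \right)}\right)^{2} = \left(-42 + 12 \cdot 6\right)^{2} = \left(-42 + 72\right)^{2} = 30^{2} = 900$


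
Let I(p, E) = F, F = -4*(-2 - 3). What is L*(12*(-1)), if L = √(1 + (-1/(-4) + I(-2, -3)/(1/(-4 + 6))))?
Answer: -6*√165 ≈ -77.071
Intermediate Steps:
F = 20 (F = -4*(-5) = 20)
I(p, E) = 20
L = √165/2 (L = √(1 + (-1/(-4) + 20/(1/(-4 + 6)))) = √(1 + (-1*(-¼) + 20/(1/2))) = √(1 + (¼ + 20/(½))) = √(1 + (¼ + 20*2)) = √(1 + (¼ + 40)) = √(1 + 161/4) = √(165/4) = √165/2 ≈ 6.4226)
L*(12*(-1)) = (√165/2)*(12*(-1)) = (√165/2)*(-12) = -6*√165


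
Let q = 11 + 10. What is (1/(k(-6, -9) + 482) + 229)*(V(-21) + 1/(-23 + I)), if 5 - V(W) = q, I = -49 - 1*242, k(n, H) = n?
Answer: -547750125/149464 ≈ -3664.8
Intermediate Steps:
I = -291 (I = -49 - 242 = -291)
q = 21
V(W) = -16 (V(W) = 5 - 1*21 = 5 - 21 = -16)
(1/(k(-6, -9) + 482) + 229)*(V(-21) + 1/(-23 + I)) = (1/(-6 + 482) + 229)*(-16 + 1/(-23 - 291)) = (1/476 + 229)*(-16 + 1/(-314)) = (1/476 + 229)*(-16 - 1/314) = (109005/476)*(-5025/314) = -547750125/149464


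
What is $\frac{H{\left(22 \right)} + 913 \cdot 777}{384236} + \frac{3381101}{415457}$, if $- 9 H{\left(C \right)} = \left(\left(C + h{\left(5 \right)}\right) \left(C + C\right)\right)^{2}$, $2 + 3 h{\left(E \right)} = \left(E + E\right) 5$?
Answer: $\frac{13183352073949}{1436701822668} \approx 9.1761$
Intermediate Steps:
$h{\left(E \right)} = - \frac{2}{3} + \frac{10 E}{3}$ ($h{\left(E \right)} = - \frac{2}{3} + \frac{\left(E + E\right) 5}{3} = - \frac{2}{3} + \frac{2 E 5}{3} = - \frac{2}{3} + \frac{10 E}{3}$)
$H{\left(C \right)} = - \frac{4 C^{2} \left(16 + C\right)^{2}}{9}$ ($H{\left(C \right)} = - \frac{\left(\left(C + \left(- \frac{2}{3} + \frac{10}{3} \cdot 5\right)\right) \left(C + C\right)\right)^{2}}{9} = - \frac{\left(\left(C + \left(- \frac{2}{3} + \frac{50}{3}\right)\right) 2 C\right)^{2}}{9} = - \frac{\left(\left(C + 16\right) 2 C\right)^{2}}{9} = - \frac{\left(\left(16 + C\right) 2 C\right)^{2}}{9} = - \frac{\left(2 C \left(16 + C\right)\right)^{2}}{9} = - \frac{4 C^{2} \left(16 + C\right)^{2}}{9}$)
$\frac{H{\left(22 \right)} + 913 \cdot 777}{384236} + \frac{3381101}{415457} = \frac{- \frac{4 \cdot 22^{2} \left(16 + 22\right)^{2}}{9} + 913 \cdot 777}{384236} + \frac{3381101}{415457} = \left(\left(- \frac{4}{9}\right) 484 \cdot 38^{2} + 709401\right) \frac{1}{384236} + 3381101 \cdot \frac{1}{415457} = \left(\left(- \frac{4}{9}\right) 484 \cdot 1444 + 709401\right) \frac{1}{384236} + \frac{3381101}{415457} = \left(- \frac{2795584}{9} + 709401\right) \frac{1}{384236} + \frac{3381101}{415457} = \frac{3589025}{9} \cdot \frac{1}{384236} + \frac{3381101}{415457} = \frac{3589025}{3458124} + \frac{3381101}{415457} = \frac{13183352073949}{1436701822668}$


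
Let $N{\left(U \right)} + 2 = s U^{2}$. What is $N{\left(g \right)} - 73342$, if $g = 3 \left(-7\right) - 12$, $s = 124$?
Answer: $61692$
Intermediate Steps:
$g = -33$ ($g = -21 - 12 = -33$)
$N{\left(U \right)} = -2 + 124 U^{2}$
$N{\left(g \right)} - 73342 = \left(-2 + 124 \left(-33\right)^{2}\right) - 73342 = \left(-2 + 124 \cdot 1089\right) - 73342 = \left(-2 + 135036\right) - 73342 = 135034 - 73342 = 61692$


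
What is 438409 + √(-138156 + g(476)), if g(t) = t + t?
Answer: 438409 + 2*I*√34301 ≈ 4.3841e+5 + 370.41*I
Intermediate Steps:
g(t) = 2*t
438409 + √(-138156 + g(476)) = 438409 + √(-138156 + 2*476) = 438409 + √(-138156 + 952) = 438409 + √(-137204) = 438409 + 2*I*√34301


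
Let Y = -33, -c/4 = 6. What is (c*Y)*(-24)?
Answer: -19008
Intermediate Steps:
c = -24 (c = -4*6 = -24)
(c*Y)*(-24) = -24*(-33)*(-24) = 792*(-24) = -19008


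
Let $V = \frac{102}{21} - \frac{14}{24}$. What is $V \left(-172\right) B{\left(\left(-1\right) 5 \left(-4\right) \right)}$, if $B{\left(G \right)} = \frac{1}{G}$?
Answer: $- \frac{15437}{420} \approx -36.755$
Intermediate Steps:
$V = \frac{359}{84}$ ($V = 102 \cdot \frac{1}{21} - \frac{7}{12} = \frac{34}{7} - \frac{7}{12} = \frac{359}{84} \approx 4.2738$)
$V \left(-172\right) B{\left(\left(-1\right) 5 \left(-4\right) \right)} = \frac{\frac{359}{84} \left(-172\right)}{\left(-1\right) 5 \left(-4\right)} = - \frac{15437}{21 \left(\left(-5\right) \left(-4\right)\right)} = - \frac{15437}{21 \cdot 20} = \left(- \frac{15437}{21}\right) \frac{1}{20} = - \frac{15437}{420}$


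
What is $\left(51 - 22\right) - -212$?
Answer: $241$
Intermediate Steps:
$\left(51 - 22\right) - -212 = 29 + 212 = 241$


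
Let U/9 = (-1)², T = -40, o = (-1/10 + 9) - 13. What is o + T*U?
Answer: -3641/10 ≈ -364.10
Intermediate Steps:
o = -41/10 (o = (-1*⅒ + 9) - 13 = (-⅒ + 9) - 13 = 89/10 - 13 = -41/10 ≈ -4.1000)
U = 9 (U = 9*(-1)² = 9*1 = 9)
o + T*U = -41/10 - 40*9 = -41/10 - 360 = -3641/10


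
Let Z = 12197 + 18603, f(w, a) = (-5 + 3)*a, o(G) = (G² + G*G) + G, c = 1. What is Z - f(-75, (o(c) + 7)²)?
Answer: 31000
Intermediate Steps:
o(G) = G + 2*G² (o(G) = (G² + G²) + G = 2*G² + G = G + 2*G²)
f(w, a) = -2*a
Z = 30800
Z - f(-75, (o(c) + 7)²) = 30800 - (-2)*(1*(1 + 2*1) + 7)² = 30800 - (-2)*(1*(1 + 2) + 7)² = 30800 - (-2)*(1*3 + 7)² = 30800 - (-2)*(3 + 7)² = 30800 - (-2)*10² = 30800 - (-2)*100 = 30800 - 1*(-200) = 30800 + 200 = 31000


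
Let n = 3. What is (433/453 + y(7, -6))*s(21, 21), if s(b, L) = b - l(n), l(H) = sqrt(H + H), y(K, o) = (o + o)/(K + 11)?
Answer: 917/151 - 131*sqrt(6)/453 ≈ 5.3645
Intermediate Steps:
y(K, o) = 2*o/(11 + K) (y(K, o) = (2*o)/(11 + K) = 2*o/(11 + K))
l(H) = sqrt(2)*sqrt(H) (l(H) = sqrt(2*H) = sqrt(2)*sqrt(H))
s(b, L) = b - sqrt(6) (s(b, L) = b - sqrt(2)*sqrt(3) = b - sqrt(6))
(433/453 + y(7, -6))*s(21, 21) = (433/453 + 2*(-6)/(11 + 7))*(21 - sqrt(6)) = (433*(1/453) + 2*(-6)/18)*(21 - sqrt(6)) = (433/453 + 2*(-6)*(1/18))*(21 - sqrt(6)) = (433/453 - 2/3)*(21 - sqrt(6)) = 131*(21 - sqrt(6))/453 = 917/151 - 131*sqrt(6)/453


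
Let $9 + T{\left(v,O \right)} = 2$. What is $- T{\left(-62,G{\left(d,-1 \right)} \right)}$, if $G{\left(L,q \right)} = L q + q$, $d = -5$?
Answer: $7$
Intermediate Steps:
$G{\left(L,q \right)} = q + L q$
$T{\left(v,O \right)} = -7$ ($T{\left(v,O \right)} = -9 + 2 = -7$)
$- T{\left(-62,G{\left(d,-1 \right)} \right)} = \left(-1\right) \left(-7\right) = 7$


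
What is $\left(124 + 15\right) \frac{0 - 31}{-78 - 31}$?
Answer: $\frac{4309}{109} \approx 39.532$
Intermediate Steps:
$\left(124 + 15\right) \frac{0 - 31}{-78 - 31} = 139 \left(- \frac{31}{-109}\right) = 139 \left(\left(-31\right) \left(- \frac{1}{109}\right)\right) = 139 \cdot \frac{31}{109} = \frac{4309}{109}$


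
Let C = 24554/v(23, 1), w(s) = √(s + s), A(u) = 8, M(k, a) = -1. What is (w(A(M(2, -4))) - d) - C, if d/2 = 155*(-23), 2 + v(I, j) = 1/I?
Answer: 885772/45 ≈ 19684.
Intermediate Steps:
v(I, j) = -2 + 1/I
w(s) = √2*√s (w(s) = √(2*s) = √2*√s)
d = -7130 (d = 2*(155*(-23)) = 2*(-3565) = -7130)
C = -564742/45 (C = 24554/(-2 + 1/23) = 24554/(-45/23) = 24554*(-23/45) = -564742/45 ≈ -12550.)
(w(A(M(2, -4))) - d) - C = (√2*√8 - 1*(-7130)) - 1*(-564742/45) = (√2*(2*√2) + 7130) + 564742/45 = (4 + 7130) + 564742/45 = 7134 + 564742/45 = 885772/45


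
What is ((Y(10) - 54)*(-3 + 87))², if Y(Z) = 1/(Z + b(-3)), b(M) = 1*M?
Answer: 20466576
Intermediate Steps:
b(M) = M
Y(Z) = 1/(-3 + Z) (Y(Z) = 1/(Z - 3) = 1/(-3 + Z))
((Y(10) - 54)*(-3 + 87))² = ((1/(-3 + 10) - 54)*(-3 + 87))² = ((1/7 - 54)*84)² = ((⅐ - 54)*84)² = (-377/7*84)² = (-4524)² = 20466576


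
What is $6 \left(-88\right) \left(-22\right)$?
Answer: $11616$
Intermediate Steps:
$6 \left(-88\right) \left(-22\right) = \left(-528\right) \left(-22\right) = 11616$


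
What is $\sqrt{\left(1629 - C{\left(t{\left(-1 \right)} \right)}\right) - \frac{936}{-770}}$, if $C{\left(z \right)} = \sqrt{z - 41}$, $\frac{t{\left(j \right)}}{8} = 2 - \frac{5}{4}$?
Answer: $\frac{\sqrt{241638705 - 148225 i \sqrt{35}}}{385} \approx 40.376 - 0.073262 i$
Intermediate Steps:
$t{\left(j \right)} = 6$ ($t{\left(j \right)} = 8 \left(2 - \frac{5}{4}\right) = 8 \cdot \frac{3}{4} = 6$)
$C{\left(z \right)} = \sqrt{-41 + z}$
$\sqrt{\left(1629 - C{\left(t{\left(-1 \right)} \right)}\right) - \frac{936}{-770}} = \sqrt{\left(1629 - \sqrt{-41 + 6}\right) - \frac{936}{-770}} = \sqrt{\left(1629 - \sqrt{-35}\right) - - \frac{468}{385}} = \sqrt{\left(1629 - i \sqrt{35}\right) + \frac{468}{385}} = \sqrt{\frac{627633}{385} - i \sqrt{35}}$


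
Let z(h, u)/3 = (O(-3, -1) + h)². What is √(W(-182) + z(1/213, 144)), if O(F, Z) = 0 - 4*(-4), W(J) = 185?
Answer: 2*√10814277/213 ≈ 30.878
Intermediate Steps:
O(F, Z) = 16 (O(F, Z) = 0 + 16 = 16)
z(h, u) = 3*(16 + h)²
√(W(-182) + z(1/213, 144)) = √(185 + 3*(16 + 1/213)²) = √(185 + 3*(3409/213)²) = √(185 + 3*(11621281/45369)) = √(185 + 11621281/15123) = √(14419036/15123) = 2*√10814277/213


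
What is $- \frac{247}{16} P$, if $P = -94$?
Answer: $\frac{11609}{8} \approx 1451.1$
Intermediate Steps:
$- \frac{247}{16} P = - \frac{247}{16} \left(-94\right) = \left(-247\right) \frac{1}{16} \left(-94\right) = \left(- \frac{247}{16}\right) \left(-94\right) = \frac{11609}{8}$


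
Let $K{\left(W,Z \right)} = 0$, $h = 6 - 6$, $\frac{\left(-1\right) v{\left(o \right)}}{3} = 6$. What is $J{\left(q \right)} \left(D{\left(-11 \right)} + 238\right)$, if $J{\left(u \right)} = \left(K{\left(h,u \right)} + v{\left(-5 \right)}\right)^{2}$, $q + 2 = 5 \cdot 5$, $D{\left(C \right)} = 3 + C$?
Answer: $74520$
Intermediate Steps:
$v{\left(o \right)} = -18$ ($v{\left(o \right)} = \left(-3\right) 6 = -18$)
$h = 0$ ($h = 6 - 6 = 0$)
$q = 23$ ($q = -2 + 5 \cdot 5 = -2 + 25 = 23$)
$J{\left(u \right)} = 324$ ($J{\left(u \right)} = \left(0 - 18\right)^{2} = \left(-18\right)^{2} = 324$)
$J{\left(q \right)} \left(D{\left(-11 \right)} + 238\right) = 324 \left(\left(3 - 11\right) + 238\right) = 324 \left(-8 + 238\right) = 324 \cdot 230 = 74520$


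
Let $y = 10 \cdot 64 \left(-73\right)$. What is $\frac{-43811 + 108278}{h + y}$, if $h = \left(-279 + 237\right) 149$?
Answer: $- \frac{64467}{52978} \approx -1.2169$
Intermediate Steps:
$h = -6258$ ($h = \left(-42\right) 149 = -6258$)
$y = -46720$ ($y = 640 \left(-73\right) = -46720$)
$\frac{-43811 + 108278}{h + y} = \frac{-43811 + 108278}{-6258 - 46720} = \frac{64467}{-52978} = 64467 \left(- \frac{1}{52978}\right) = - \frac{64467}{52978}$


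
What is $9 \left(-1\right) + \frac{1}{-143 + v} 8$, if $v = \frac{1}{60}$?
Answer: $- \frac{77691}{8579} \approx -9.056$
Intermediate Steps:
$v = \frac{1}{60} \approx 0.016667$
$9 \left(-1\right) + \frac{1}{-143 + v} 8 = 9 \left(-1\right) + \frac{1}{-143 + \frac{1}{60}} \cdot 8 = -9 + \frac{1}{- \frac{8579}{60}} \cdot 8 = -9 - \frac{480}{8579} = - \frac{77691}{8579}$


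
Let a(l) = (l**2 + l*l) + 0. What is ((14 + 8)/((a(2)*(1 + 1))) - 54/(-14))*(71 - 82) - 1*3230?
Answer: -184103/56 ≈ -3287.6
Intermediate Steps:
a(l) = 2*l**2 (a(l) = (l**2 + l**2) + 0 = 2*l**2 + 0 = 2*l**2)
((14 + 8)/((a(2)*(1 + 1))) - 54/(-14))*(71 - 82) - 1*3230 = ((14 + 8)/(((2*2**2)*(1 + 1))) - 54/(-14))*(71 - 82) - 1*3230 = (22/(((2*4)*2)) - 54*(-1/14))*(-11) - 3230 = (22/((8*2)) + 27/7)*(-11) - 3230 = (22/16 + 27/7)*(-11) - 3230 = (22*(1/16) + 27/7)*(-11) - 3230 = (11/8 + 27/7)*(-11) - 3230 = (293/56)*(-11) - 3230 = -3223/56 - 3230 = -184103/56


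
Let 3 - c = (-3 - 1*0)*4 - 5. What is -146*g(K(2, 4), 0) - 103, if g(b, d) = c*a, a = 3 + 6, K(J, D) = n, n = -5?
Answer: -26383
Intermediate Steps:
K(J, D) = -5
c = 20 (c = 3 - ((-3 - 1*0)*4 - 5) = 3 - ((-3 + 0)*4 - 5) = 3 - (-3*4 - 5) = 3 - (-12 - 5) = 3 - 1*(-17) = 3 + 17 = 20)
a = 9
g(b, d) = 180 (g(b, d) = 20*9 = 180)
-146*g(K(2, 4), 0) - 103 = -146*180 - 103 = -26280 - 103 = -26383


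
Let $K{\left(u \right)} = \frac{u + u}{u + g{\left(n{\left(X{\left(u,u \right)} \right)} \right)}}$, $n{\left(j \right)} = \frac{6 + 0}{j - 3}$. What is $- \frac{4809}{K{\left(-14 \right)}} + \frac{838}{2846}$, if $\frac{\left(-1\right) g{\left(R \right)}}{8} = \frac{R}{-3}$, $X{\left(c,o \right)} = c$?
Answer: $- \frac{124141081}{48382} \approx -2565.9$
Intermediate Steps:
$n{\left(j \right)} = \frac{6}{-3 + j}$
$g{\left(R \right)} = \frac{8 R}{3}$ ($g{\left(R \right)} = - 8 \frac{R}{-3} = - 8 R \left(- \frac{1}{3}\right) = - 8 \left(- \frac{R}{3}\right) = \frac{8 R}{3}$)
$K{\left(u \right)} = \frac{2 u}{u + \frac{16}{-3 + u}}$ ($K{\left(u \right)} = \frac{u + u}{u + \frac{8 \frac{6}{-3 + u}}{3}} = \frac{2 u}{u + \frac{16}{-3 + u}}$)
$- \frac{4809}{K{\left(-14 \right)}} + \frac{838}{2846} = - \frac{4809}{2 \left(-14\right) \frac{1}{16 - 14 \left(-3 - 14\right)} \left(-3 - 14\right)} + \frac{838}{2846} = - \frac{4809}{2 \left(-14\right) \frac{1}{16 - -238} \left(-17\right)} + 838 \cdot \frac{1}{2846} = - \frac{4809}{2 \left(-14\right) \frac{1}{16 + 238} \left(-17\right)} + \frac{419}{1423} = - \frac{4809}{2 \left(-14\right) \frac{1}{254} \left(-17\right)} + \frac{419}{1423} = - \frac{4809}{\frac{238}{127}} + \frac{419}{1423} = \left(-4809\right) \frac{127}{238} + \frac{419}{1423} = - \frac{87249}{34} + \frac{419}{1423} = - \frac{124141081}{48382}$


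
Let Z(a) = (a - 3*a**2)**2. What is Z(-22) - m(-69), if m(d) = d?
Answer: 2172745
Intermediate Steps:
Z(-22) - m(-69) = (-22)**2*(-1 + 3*(-22))**2 - 1*(-69) = 484*(-1 - 66)**2 + 69 = 484*(-67)**2 + 69 = 484*4489 + 69 = 2172676 + 69 = 2172745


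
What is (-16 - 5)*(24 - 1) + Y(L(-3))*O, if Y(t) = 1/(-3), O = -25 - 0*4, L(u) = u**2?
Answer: -1424/3 ≈ -474.67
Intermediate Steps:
O = -25 (O = -25 - 1*0 = -25 + 0 = -25)
Y(t) = -1/3
(-16 - 5)*(24 - 1) + Y(L(-3))*O = (-16 - 5)*(24 - 1) - 1/3*(-25) = -21*23 + 25/3 = -483 + 25/3 = -1424/3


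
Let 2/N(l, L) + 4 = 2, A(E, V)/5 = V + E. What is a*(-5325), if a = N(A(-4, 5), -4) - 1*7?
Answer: 42600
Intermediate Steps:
A(E, V) = 5*E + 5*V (A(E, V) = 5*(V + E) = 5*(E + V) = 5*E + 5*V)
N(l, L) = -1 (N(l, L) = 2/(-4 + 2) = 2/(-2) = 2*(-½) = -1)
a = -8 (a = -1 - 1*7 = -1 - 7 = -8)
a*(-5325) = -8*(-5325) = 42600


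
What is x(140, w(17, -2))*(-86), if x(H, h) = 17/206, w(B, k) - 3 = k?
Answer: -731/103 ≈ -7.0971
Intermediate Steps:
w(B, k) = 3 + k
x(H, h) = 17/206 (x(H, h) = 17*(1/206) = 17/206)
x(140, w(17, -2))*(-86) = (17/206)*(-86) = -731/103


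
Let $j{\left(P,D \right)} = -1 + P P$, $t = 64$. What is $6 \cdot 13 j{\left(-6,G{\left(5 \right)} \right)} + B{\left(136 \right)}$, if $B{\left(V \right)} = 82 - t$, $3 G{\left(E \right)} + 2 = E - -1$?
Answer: $2748$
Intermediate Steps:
$G{\left(E \right)} = - \frac{1}{3} + \frac{E}{3}$ ($G{\left(E \right)} = - \frac{2}{3} + \frac{E - -1}{3} = - \frac{2}{3} + \frac{E + 1}{3} = - \frac{2}{3} + \frac{1 + E}{3} = - \frac{2}{3} + \left(\frac{1}{3} + \frac{E}{3}\right) = - \frac{1}{3} + \frac{E}{3}$)
$j{\left(P,D \right)} = -1 + P^{2}$
$B{\left(V \right)} = 18$ ($B{\left(V \right)} = 82 - 64 = 18$)
$6 \cdot 13 j{\left(-6,G{\left(5 \right)} \right)} + B{\left(136 \right)} = 6 \cdot 13 \left(-1 + \left(-6\right)^{2}\right) + 18 = 78 \left(-1 + 36\right) + 18 = 78 \cdot 35 + 18 = 2730 + 18 = 2748$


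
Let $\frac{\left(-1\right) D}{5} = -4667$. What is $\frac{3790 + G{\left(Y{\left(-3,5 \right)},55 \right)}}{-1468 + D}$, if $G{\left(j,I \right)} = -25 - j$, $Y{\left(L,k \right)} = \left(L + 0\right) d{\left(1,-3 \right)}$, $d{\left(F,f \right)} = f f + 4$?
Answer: $\frac{1268}{7289} \approx 0.17396$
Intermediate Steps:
$D = 23335$ ($D = \left(-5\right) \left(-4667\right) = 23335$)
$d{\left(F,f \right)} = 4 + f^{2}$ ($d{\left(F,f \right)} = f^{2} + 4 = 4 + f^{2}$)
$Y{\left(L,k \right)} = 13 L$ ($Y{\left(L,k \right)} = \left(L + 0\right) \left(4 + \left(-3\right)^{2}\right) = L \left(4 + 9\right) = L 13 = 13 L$)
$\frac{3790 + G{\left(Y{\left(-3,5 \right)},55 \right)}}{-1468 + D} = \frac{3790 - \left(25 + 13 \left(-3\right)\right)}{-1468 + 23335} = \frac{3790 - -14}{21867} = \left(3790 + \left(-25 + 39\right)\right) \frac{1}{21867} = \left(3790 + 14\right) \frac{1}{21867} = 3804 \cdot \frac{1}{21867} = \frac{1268}{7289}$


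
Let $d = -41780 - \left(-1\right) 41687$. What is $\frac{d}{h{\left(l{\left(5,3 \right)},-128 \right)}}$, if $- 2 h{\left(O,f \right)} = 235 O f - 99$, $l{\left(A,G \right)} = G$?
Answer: $- \frac{62}{30113} \approx -0.0020589$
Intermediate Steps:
$d = -93$ ($d = -41780 - -41687 = -41780 + 41687 = -93$)
$h{\left(O,f \right)} = \frac{99}{2} - \frac{235 O f}{2}$ ($h{\left(O,f \right)} = - \frac{235 O f - 99}{2} = - \frac{-99 + 235 O f}{2} = \frac{99}{2} - \frac{235 O f}{2}$)
$\frac{d}{h{\left(l{\left(5,3 \right)},-128 \right)}} = - \frac{93}{\frac{99}{2} - \frac{705}{2} \left(-128\right)} = - \frac{93}{\frac{99}{2} + 45120} = - \frac{93}{\frac{90339}{2}} = \left(-93\right) \frac{2}{90339} = - \frac{62}{30113}$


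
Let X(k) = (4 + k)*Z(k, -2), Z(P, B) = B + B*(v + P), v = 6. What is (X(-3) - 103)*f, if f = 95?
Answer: -10545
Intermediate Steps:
Z(P, B) = B + B*(6 + P)
X(k) = (-14 - 2*k)*(4 + k) (X(k) = (4 + k)*(-2*(7 + k)) = (4 + k)*(-14 - 2*k) = (-14 - 2*k)*(4 + k))
(X(-3) - 103)*f = (2*(-7 - 1*(-3))*(4 - 3) - 103)*95 = (2*(-7 + 3)*1 - 103)*95 = (2*(-4)*1 - 103)*95 = (-8 - 103)*95 = -111*95 = -10545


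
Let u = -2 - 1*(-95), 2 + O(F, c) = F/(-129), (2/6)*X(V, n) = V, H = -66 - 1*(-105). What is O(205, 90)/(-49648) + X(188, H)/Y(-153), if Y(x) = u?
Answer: 1204077649/198542352 ≈ 6.0646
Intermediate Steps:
H = 39 (H = -66 + 105 = 39)
X(V, n) = 3*V
O(F, c) = -2 - F/129 (O(F, c) = -2 + F/(-129) = -2 + F*(-1/129) = -2 - F/129)
u = 93 (u = -2 + 95 = 93)
Y(x) = 93
O(205, 90)/(-49648) + X(188, H)/Y(-153) = (-2 - 1/129*205)/(-49648) + (3*188)/93 = (-2 - 205/129)*(-1/49648) + 564*(1/93) = -463/129*(-1/49648) + 188/31 = 463/6404592 + 188/31 = 1204077649/198542352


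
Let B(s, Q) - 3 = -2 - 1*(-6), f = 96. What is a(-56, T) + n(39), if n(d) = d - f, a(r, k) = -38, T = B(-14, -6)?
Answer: -95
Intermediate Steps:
B(s, Q) = 7 (B(s, Q) = 3 + (-2 - 1*(-6)) = 3 + (-2 + 6) = 3 + 4 = 7)
T = 7
n(d) = -96 + d (n(d) = d - 1*96 = d - 96 = -96 + d)
a(-56, T) + n(39) = -38 + (-96 + 39) = -38 - 57 = -95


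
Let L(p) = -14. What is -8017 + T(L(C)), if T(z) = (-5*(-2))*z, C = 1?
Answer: -8157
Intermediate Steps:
T(z) = 10*z
-8017 + T(L(C)) = -8017 + 10*(-14) = -8017 - 140 = -8157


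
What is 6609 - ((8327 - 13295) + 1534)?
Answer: 10043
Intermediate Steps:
6609 - ((8327 - 13295) + 1534) = 6609 - (-4968 + 1534) = 6609 - 1*(-3434) = 6609 + 3434 = 10043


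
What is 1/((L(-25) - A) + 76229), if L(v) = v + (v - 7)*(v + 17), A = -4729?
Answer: 1/81189 ≈ 1.2317e-5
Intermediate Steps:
L(v) = v + (-7 + v)*(17 + v)
1/((L(-25) - A) + 76229) = 1/(((-119 + (-25)² + 11*(-25)) - 1*(-4729)) + 76229) = 1/(((-119 + 625 - 275) + 4729) + 76229) = 1/((231 + 4729) + 76229) = 1/(4960 + 76229) = 1/81189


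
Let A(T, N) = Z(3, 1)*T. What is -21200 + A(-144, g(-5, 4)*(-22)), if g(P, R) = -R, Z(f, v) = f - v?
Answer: -21488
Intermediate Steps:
A(T, N) = 2*T (A(T, N) = (3 - 1*1)*T = (3 - 1)*T = 2*T)
-21200 + A(-144, g(-5, 4)*(-22)) = -21200 + 2*(-144) = -21200 - 288 = -21488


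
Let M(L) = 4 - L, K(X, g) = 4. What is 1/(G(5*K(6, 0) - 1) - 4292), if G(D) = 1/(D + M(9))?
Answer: -14/60087 ≈ -0.00023300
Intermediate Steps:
G(D) = 1/(-5 + D) (G(D) = 1/(D + (4 - 1*9)) = 1/(D + (4 - 9)) = 1/(D - 5) = 1/(-5 + D))
1/(G(5*K(6, 0) - 1) - 4292) = 1/(1/(-5 + (5*4 - 1)) - 4292) = 1/(1/(-5 + (20 - 1)) - 4292) = 1/(1/(-5 + 19) - 4292) = 1/(1/14 - 4292) = 1/(-60087/14) = -14/60087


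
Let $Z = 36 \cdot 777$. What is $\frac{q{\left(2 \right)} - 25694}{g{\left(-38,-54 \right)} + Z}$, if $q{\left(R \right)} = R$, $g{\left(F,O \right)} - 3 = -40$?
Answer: $- \frac{25692}{27935} \approx -0.91971$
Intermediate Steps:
$Z = 27972$
$g{\left(F,O \right)} = -37$ ($g{\left(F,O \right)} = 3 - 40 = -37$)
$\frac{q{\left(2 \right)} - 25694}{g{\left(-38,-54 \right)} + Z} = \frac{2 - 25694}{-37 + 27972} = - \frac{25692}{27935}$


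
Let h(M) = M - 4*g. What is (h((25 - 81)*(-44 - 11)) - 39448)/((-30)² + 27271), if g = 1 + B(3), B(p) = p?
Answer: -36384/28171 ≈ -1.2915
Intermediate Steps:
g = 4 (g = 1 + 3 = 4)
h(M) = -16 + M (h(M) = M - 4*4 = M - 16 = -16 + M)
(h((25 - 81)*(-44 - 11)) - 39448)/((-30)² + 27271) = ((-16 + (25 - 81)*(-44 - 11)) - 39448)/((-30)² + 27271) = ((-16 - 56*(-55)) - 39448)/(900 + 27271) = ((-16 + 3080) - 39448)/28171 = (3064 - 39448)*(1/28171) = -36384*1/28171 = -36384/28171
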